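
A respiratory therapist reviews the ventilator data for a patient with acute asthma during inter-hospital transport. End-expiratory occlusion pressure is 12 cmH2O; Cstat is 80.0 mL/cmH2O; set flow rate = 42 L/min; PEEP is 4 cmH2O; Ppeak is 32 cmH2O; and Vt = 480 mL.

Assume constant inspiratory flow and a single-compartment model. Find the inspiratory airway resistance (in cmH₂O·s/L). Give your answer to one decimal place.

20.0

Flow: 42 L/min ÷ 60 = 0.7 L/s.
Total PEEP = 12 cmH2O (set 4 + intrinsic 8); this is the baseline alveolar pressure.
Equation of motion (constant flow): PIP = Vt/C + R·V̇ + PEEP.
R·V̇ = PIP − Vt/C − PEEP = 32 − 480/80.0 − 12 = 32 − 6.0 − 12 = 14.0 cmH2O.
R = 14.0 / 0.7 = 20.0 cmH2O·s/L.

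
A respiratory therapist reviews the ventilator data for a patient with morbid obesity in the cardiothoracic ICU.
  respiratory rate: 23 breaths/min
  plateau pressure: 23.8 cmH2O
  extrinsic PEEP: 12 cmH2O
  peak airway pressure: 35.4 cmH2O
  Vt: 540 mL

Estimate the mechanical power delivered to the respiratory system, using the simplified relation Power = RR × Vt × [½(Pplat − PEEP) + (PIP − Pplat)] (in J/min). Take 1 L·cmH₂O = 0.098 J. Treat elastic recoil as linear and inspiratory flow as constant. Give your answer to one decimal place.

Per-breath work = Vt × [½(Pplat−PEEP) + (PIP−Pplat)] = 0.540 × [0.5×11.8 + 11.6] = 0.540 × 17.5 = 9.45 L·cmH2O.
Power = 23 × 9.45 = 217.35 L·cmH2O/min.
× 0.098 J/(L·cmH2O) → 21.3 J/min.

21.3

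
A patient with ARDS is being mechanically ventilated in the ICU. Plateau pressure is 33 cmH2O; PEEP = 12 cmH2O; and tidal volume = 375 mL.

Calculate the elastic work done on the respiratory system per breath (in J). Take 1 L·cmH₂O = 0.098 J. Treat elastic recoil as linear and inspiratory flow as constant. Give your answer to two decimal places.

Elastic work ≈ ½ × (Pplat − PEEP) × Vt = 0.5 × (33 − 12) × 0.375 L = 0.5 × 21.0 × 0.375 = 3.938 L·cmH2O.
× 0.098 J/(L·cmH2O) → 0.3859 J.

0.39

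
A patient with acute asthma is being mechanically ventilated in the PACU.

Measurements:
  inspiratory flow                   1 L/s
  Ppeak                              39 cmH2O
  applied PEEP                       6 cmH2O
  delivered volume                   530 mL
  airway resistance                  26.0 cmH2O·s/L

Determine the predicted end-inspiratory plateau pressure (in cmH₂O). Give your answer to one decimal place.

13.0

Pplat = PIP − Raw × flow = 39 − 26.0 × 1 = 39 − 26.0 = 13.0 cmH2O.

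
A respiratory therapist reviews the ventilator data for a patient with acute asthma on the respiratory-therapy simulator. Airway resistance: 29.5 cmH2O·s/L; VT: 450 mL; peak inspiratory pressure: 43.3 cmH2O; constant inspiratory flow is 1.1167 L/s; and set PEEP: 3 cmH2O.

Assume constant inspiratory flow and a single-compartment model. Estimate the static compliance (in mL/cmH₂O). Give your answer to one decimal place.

61.2

Equation of motion (constant flow): PIP = Vt/C + R·V̇ + PEEP.
Vt/C = PIP − R·V̇ − PEEP = 43.3 − 29.5×1.1167 − 3 = 43.3 − 32.943 − 3 = 7.357 cmH2O.
C = Vt / 7.357 = 450 / 7.357 = 61.166 mL/cmH2O.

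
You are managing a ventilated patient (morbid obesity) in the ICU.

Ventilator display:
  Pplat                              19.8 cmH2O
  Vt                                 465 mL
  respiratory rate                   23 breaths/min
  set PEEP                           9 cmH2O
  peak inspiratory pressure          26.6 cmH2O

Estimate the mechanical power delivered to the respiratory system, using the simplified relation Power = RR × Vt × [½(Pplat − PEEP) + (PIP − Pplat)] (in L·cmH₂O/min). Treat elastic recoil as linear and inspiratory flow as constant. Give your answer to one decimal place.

Per-breath work = Vt × [½(Pplat−PEEP) + (PIP−Pplat)] = 0.465 × [0.5×10.8 + 6.8] = 0.465 × 12.2 = 5.673 L·cmH2O.
Power = 23 × 5.673 = 130.48 L·cmH2O/min.

130.5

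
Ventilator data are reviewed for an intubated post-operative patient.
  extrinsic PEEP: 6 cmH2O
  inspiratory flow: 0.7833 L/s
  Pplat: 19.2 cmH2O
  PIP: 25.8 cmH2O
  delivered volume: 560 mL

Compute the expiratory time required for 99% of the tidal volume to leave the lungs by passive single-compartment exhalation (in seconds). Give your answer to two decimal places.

1.65

R = (PIP − Pplat)/V̇ = (25.8 − 19.2) / 0.7833 = 6.6/0.7833 = 8.426 cmH2O·s/L.
C = Vt/(Pplat − PEEP) = 560.0 / (19.2 − 6) = 560.0/13.2 = 42.424 mL/cmH2O.
τ = R × C = 8.426 × 0.04242 L/cmH2O = 0.3574 s.
t = −τ·ln(1 − 0.99) = −0.3574·ln(0.01) = 1.646 s.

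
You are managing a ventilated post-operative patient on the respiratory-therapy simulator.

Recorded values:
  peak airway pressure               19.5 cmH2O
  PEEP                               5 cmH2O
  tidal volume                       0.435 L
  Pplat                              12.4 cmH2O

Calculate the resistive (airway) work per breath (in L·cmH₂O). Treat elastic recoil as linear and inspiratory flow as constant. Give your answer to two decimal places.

3.09

With constant inspiratory flow the resistive pressure is constant at PIP − Pplat = 19.5 − 12.4 = 7.1 cmH2O, so resistive work = 7.1 × 0.435 = 3.089 L·cmH2O.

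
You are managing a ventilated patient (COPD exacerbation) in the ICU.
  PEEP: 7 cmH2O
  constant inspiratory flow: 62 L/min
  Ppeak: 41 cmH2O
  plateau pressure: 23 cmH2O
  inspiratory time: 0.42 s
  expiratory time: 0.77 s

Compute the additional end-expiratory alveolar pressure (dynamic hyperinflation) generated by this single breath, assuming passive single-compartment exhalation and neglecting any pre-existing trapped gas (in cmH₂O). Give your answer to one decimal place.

3.1

Flow: 62 L/min ÷ 60 = 1.0333 L/s.
Vt = flow × Ti = 1.0333 L/s × 0.42 s × 1000 mL/L = 433.99 mL.
R = (PIP − Pplat)/V̇ = (41 − 23) / 1.0333 = 18.0/1.0333 = 17.42 cmH2O·s/L.
C = Vt/(Pplat − PEEP) = 433.99 / (23 − 7) = 433.99/16.0 = 27.124 mL/cmH2O.
τ = R × C = 17.42 × 0.02712 L/cmH2O = 0.4724 s.
Fraction remaining = e^(−Te/τ) = e^(−0.77/0.4724) = 0.1959; trapped volume = 433.99 × 0.1959 = 85.019 mL.
Additional alveolar pressure from trapping ≈ V_trapped / C = 85.019 / 27.124 = 3.134 cmH2O.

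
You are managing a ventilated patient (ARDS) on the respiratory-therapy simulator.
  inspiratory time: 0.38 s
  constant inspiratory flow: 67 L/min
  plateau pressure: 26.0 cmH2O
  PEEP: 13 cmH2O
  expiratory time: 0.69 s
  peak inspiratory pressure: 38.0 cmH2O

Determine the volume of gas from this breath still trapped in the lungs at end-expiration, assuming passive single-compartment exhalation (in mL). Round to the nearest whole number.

Flow: 67 L/min ÷ 60 = 1.1167 L/s.
Vt = flow × Ti = 1.1167 L/s × 0.38 s × 1000 mL/L = 424.35 mL.
R = (PIP − Pplat)/V̇ = (38.0 − 26.0) / 1.1167 = 12.0/1.1167 = 10.746 cmH2O·s/L.
C = Vt/(Pplat − PEEP) = 424.35 / (26.0 − 13) = 424.35/13.0 = 32.642 mL/cmH2O.
τ = R × C = 10.746 × 0.03264 L/cmH2O = 0.3507 s.
Fraction remaining = e^(−Te/τ) = e^(−0.69/0.3507) = 0.1398.
Trapped volume = 424.35 × 0.1398 = 59.324 mL.

59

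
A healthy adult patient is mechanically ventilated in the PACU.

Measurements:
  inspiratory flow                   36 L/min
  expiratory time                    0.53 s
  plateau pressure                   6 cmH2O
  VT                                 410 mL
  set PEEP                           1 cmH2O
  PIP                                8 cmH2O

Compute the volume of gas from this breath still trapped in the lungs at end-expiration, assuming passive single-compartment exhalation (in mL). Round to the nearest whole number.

Flow: 36 L/min ÷ 60 = 0.6 L/s.
R = (PIP − Pplat)/V̇ = (8 − 6) / 0.6 = 2.0/0.6 = 3.333 cmH2O·s/L.
C = Vt/(Pplat − PEEP) = 410.0 / (6 − 1) = 410.0/5.0 = 82.0 mL/cmH2O.
τ = R × C = 3.333 × 0.082 L/cmH2O = 0.2733 s.
Fraction remaining = e^(−Te/τ) = e^(−0.53/0.2733) = 0.1438.
Trapped volume = 410.0 × 0.1438 = 58.958 mL.

59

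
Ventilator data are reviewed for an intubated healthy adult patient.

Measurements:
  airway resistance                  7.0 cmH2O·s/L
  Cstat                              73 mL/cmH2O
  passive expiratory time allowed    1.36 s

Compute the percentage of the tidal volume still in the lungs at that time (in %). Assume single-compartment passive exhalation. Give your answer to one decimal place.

7.0

τ = R × C = 7.0 × 73 mL/cmH2O = 7.0 × 0.073 L/cmH2O = 0.511 s.
Passive exhalation: V(t)/V₀ = e^(−t/τ) = e^(−1.36/0.511) = 0.06985.
Fraction remaining = 0.06985 → 6.985%.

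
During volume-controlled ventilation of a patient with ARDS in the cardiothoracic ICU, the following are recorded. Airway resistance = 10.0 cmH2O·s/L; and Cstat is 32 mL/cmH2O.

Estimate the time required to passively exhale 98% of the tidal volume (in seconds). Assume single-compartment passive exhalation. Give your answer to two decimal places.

1.25

τ = R × C = 10.0 × 32 mL/cmH2O = 10.0 × 0.032 L/cmH2O = 0.32 s.
Exhaled fraction f = 1 − e^(−t/τ) → t = −τ·ln(1 − f) = −0.32·ln(0.02) = 1.252 s.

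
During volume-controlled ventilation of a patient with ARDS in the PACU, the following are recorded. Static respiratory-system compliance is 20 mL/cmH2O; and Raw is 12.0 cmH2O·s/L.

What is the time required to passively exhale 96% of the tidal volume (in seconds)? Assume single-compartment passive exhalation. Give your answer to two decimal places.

0.77

τ = R × C = 12.0 × 20 mL/cmH2O = 12.0 × 0.020 L/cmH2O = 0.24 s.
Exhaled fraction f = 1 − e^(−t/τ) → t = −τ·ln(1 − f) = −0.24·ln(0.04) = 0.7725 s.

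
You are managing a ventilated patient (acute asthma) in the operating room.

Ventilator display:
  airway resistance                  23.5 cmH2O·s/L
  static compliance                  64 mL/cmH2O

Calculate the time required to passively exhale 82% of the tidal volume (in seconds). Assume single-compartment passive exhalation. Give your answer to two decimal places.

2.58

τ = R × C = 23.5 × 64 mL/cmH2O = 23.5 × 0.064 L/cmH2O = 1.504 s.
Exhaled fraction f = 1 − e^(−t/τ) → t = −τ·ln(1 − f) = −1.504·ln(0.18) = 2.579 s.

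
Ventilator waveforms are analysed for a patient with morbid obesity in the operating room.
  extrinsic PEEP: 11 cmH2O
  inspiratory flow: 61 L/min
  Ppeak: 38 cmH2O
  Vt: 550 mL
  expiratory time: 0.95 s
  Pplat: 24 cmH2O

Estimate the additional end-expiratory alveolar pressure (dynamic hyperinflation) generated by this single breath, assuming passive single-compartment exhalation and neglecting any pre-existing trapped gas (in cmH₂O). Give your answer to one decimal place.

2.5

Flow: 61 L/min ÷ 60 = 1.0167 L/s.
R = (PIP − Pplat)/V̇ = (38 − 24) / 1.0167 = 14.0/1.0167 = 13.77 cmH2O·s/L.
C = Vt/(Pplat − PEEP) = 550.0 / (24 − 11) = 550.0/13.0 = 42.308 mL/cmH2O.
τ = R × C = 13.77 × 0.04231 L/cmH2O = 0.5826 s.
Fraction remaining = e^(−Te/τ) = e^(−0.95/0.5826) = 0.1958; trapped volume = 550.0 × 0.1958 = 107.69 mL.
Additional alveolar pressure from trapping ≈ V_trapped / C = 107.69 / 42.308 = 2.545 cmH2O.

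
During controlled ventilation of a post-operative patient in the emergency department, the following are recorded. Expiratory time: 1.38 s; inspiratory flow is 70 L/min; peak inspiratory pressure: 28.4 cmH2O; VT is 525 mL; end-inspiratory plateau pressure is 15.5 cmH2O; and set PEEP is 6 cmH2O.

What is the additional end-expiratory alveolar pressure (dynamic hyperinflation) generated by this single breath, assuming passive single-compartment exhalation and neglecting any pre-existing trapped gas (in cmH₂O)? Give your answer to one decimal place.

Flow: 70 L/min ÷ 60 = 1.1667 L/s.
R = (PIP − Pplat)/V̇ = (28.4 − 15.5) / 1.1667 = 12.9/1.1667 = 11.057 cmH2O·s/L.
C = Vt/(Pplat − PEEP) = 525.0 / (15.5 − 6) = 525.0/9.5 = 55.263 mL/cmH2O.
τ = R × C = 11.057 × 0.05526 L/cmH2O = 0.611 s.
Fraction remaining = e^(−Te/τ) = e^(−1.38/0.611) = 0.1045; trapped volume = 525.0 × 0.1045 = 54.863 mL.
Additional alveolar pressure from trapping ≈ V_trapped / C = 54.863 / 55.263 = 0.9928 cmH2O.

1.0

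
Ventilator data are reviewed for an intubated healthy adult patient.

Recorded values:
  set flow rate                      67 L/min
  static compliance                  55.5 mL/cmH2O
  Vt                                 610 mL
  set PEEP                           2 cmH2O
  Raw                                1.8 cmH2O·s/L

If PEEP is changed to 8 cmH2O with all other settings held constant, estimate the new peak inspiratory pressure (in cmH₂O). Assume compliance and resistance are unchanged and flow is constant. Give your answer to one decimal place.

Flow: 67 L/min ÷ 60 = 1.1167 L/s.
PIP = Vt/C + R·V̇ + PEEP (constant-flow equation of motion).
Only the baseline term changes: ΔPIP = ΔPEEP = 8 − 2 = 6.0 cmH2O.
Original PIP = 610/55.5 + 1.8×1.1167 + 2 = 15.001 cmH2O; new PIP = 15.001 + (6.0) = 21.001 cmH2O.

21.0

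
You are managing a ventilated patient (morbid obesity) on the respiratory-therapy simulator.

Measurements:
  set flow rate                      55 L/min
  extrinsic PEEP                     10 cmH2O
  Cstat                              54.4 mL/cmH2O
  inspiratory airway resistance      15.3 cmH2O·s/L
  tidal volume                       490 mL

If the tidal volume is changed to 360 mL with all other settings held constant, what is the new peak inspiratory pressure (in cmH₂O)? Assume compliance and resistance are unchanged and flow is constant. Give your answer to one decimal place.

Flow: 55 L/min ÷ 60 = 0.9167 L/s.
PIP = Vt/C + R·V̇ + PEEP (constant-flow equation of motion).
Only the elastic term changes: ΔPIP = ΔVt / C = (360 − 490) / 54.4 = -2.39 cmH2O.
Original PIP = 490/54.4 + 15.3×0.9167 + 10 = 33.033 cmH2O; new PIP = 33.033 + (-2.39) = 30.643 cmH2O.

30.6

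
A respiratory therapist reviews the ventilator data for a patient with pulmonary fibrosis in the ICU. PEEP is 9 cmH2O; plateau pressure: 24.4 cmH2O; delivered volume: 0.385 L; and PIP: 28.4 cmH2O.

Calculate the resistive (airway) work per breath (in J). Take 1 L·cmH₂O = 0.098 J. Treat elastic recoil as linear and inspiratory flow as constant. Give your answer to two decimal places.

With constant inspiratory flow the resistive pressure is constant at PIP − Pplat = 28.4 − 24.4 = 4.0 cmH2O, so resistive work = 4.0 × 0.385 = 1.54 L·cmH2O.
× 0.098 J/(L·cmH2O) → 0.1509 J.

0.15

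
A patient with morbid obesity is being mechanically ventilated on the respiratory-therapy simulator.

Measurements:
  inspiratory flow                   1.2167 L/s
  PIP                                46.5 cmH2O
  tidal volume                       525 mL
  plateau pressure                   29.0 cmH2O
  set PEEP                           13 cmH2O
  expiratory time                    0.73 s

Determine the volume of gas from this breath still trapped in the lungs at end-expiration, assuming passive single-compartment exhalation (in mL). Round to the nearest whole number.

R = (PIP − Pplat)/V̇ = (46.5 − 29.0) / 1.2167 = 17.5/1.2167 = 14.383 cmH2O·s/L.
C = Vt/(Pplat − PEEP) = 525.0 / (29.0 − 13) = 525.0/16.0 = 32.813 mL/cmH2O.
τ = R × C = 14.383 × 0.03281 L/cmH2O = 0.4719 s.
Fraction remaining = e^(−Te/τ) = e^(−0.73/0.4719) = 0.2129.
Trapped volume = 525.0 × 0.2129 = 111.77 mL.

112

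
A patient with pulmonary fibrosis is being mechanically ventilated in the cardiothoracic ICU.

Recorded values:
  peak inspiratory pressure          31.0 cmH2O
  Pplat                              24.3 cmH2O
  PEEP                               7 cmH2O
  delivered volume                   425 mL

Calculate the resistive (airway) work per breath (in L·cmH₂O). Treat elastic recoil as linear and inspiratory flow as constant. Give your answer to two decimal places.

With constant inspiratory flow the resistive pressure is constant at PIP − Pplat = 31.0 − 24.3 = 6.7 cmH2O, so resistive work = 6.7 × 0.425 = 2.848 L·cmH2O.

2.85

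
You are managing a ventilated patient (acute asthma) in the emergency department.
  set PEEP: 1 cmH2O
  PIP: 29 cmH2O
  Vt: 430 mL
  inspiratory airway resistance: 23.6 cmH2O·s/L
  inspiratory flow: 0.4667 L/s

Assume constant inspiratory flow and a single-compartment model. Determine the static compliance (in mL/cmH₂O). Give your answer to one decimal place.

Equation of motion (constant flow): PIP = Vt/C + R·V̇ + PEEP.
Vt/C = PIP − R·V̇ − PEEP = 29 − 23.6×0.4667 − 1 = 29 − 11.014 − 1 = 16.986 cmH2O.
C = Vt / 16.986 = 430 / 16.986 = 25.315 mL/cmH2O.

25.3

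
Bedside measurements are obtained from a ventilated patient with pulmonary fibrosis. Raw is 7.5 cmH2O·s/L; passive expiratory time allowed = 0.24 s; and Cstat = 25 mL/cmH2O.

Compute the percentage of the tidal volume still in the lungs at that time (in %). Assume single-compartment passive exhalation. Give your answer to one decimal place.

27.8

τ = R × C = 7.5 × 25 mL/cmH2O = 7.5 × 0.025 L/cmH2O = 0.1875 s.
Passive exhalation: V(t)/V₀ = e^(−t/τ) = e^(−0.24/0.1875) = 0.278.
Fraction remaining = 0.278 → 27.8%.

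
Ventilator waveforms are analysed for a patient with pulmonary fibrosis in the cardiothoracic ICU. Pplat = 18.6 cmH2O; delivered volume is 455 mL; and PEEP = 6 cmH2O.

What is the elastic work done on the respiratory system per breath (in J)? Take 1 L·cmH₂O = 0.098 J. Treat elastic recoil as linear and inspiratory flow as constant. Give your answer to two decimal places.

0.28

Elastic work ≈ ½ × (Pplat − PEEP) × Vt = 0.5 × (18.6 − 6) × 0.455 L = 0.5 × 12.6 × 0.455 = 2.867 L·cmH2O.
× 0.098 J/(L·cmH2O) → 0.281 J.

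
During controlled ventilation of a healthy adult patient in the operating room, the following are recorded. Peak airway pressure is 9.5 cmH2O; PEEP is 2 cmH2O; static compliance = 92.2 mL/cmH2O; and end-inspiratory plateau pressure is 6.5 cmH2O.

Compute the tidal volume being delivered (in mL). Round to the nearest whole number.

415

Vt = Cstat × (Pplat − PEEP) = 92.2 × (6.5 − 2) = 92.2 × 4.5 = 414.9 mL.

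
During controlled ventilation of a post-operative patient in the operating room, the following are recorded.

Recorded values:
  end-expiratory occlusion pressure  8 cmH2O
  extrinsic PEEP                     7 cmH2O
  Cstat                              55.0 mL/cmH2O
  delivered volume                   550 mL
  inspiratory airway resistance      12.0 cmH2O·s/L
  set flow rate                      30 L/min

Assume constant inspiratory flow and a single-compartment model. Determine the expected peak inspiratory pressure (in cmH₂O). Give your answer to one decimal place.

Flow: 30 L/min ÷ 60 = 0.5 L/s.
Total PEEP = 8 cmH2O (set 7 + intrinsic 1); this is the baseline alveolar pressure.
Equation of motion (constant flow): PIP = Vt/C + R·V̇ + PEEP.
PIP = 550/55.0 + 12.0×0.5 + 8 = 10.0 + 6.0 + 8 = 24.0 cmH2O.

24.0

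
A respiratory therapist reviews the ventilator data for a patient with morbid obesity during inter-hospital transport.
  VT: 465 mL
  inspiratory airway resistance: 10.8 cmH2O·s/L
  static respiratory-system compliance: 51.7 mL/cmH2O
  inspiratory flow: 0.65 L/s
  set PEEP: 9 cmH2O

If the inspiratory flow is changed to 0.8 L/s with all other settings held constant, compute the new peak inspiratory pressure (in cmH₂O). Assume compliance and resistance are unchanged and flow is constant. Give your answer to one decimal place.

PIP = Vt/C + R·V̇ + PEEP (constant-flow equation of motion).
Only the resistive term changes: ΔPIP = R × ΔV̇ = 10.8 × (0.8 − 0.65) = 10.8 × 0.15 = 1.62 cmH2O.
Original PIP = 465/51.7 + 10.8×0.65 + 9 = 25.014 cmH2O; new PIP = 25.014 + (1.62) = 26.634 cmH2O.

26.6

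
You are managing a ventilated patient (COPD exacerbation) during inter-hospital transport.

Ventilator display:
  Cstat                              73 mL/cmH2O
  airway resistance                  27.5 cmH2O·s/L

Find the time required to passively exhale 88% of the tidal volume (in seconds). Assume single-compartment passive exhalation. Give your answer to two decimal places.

τ = R × C = 27.5 × 73 mL/cmH2O = 27.5 × 0.073 L/cmH2O = 2.008 s.
Exhaled fraction f = 1 − e^(−t/τ) → t = −τ·ln(1 − f) = −2.008·ln(0.12) = 4.257 s.

4.26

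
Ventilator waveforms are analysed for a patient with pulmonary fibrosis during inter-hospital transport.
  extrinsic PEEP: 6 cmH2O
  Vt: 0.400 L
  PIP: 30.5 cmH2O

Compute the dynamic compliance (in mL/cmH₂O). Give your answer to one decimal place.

Dynamic compliance = Vt / (PIP − PEEP) = 400 / (30.5 − 6) = 400 / 24.5 = 16.327 mL/cmH2O.

16.3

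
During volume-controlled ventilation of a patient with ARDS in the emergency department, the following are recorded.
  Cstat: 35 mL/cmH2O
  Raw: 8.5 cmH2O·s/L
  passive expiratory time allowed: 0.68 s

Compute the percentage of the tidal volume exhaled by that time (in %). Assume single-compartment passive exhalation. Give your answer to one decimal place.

τ = R × C = 8.5 × 35 mL/cmH2O = 8.5 × 0.035 L/cmH2O = 0.2975 s.
Passive exhalation: V(t)/V₀ = e^(−t/τ) = e^(−0.68/0.2975) = 0.1017.
Fraction exhaled = 1 − 0.1017 = 0.8983 → 89.83%.

89.8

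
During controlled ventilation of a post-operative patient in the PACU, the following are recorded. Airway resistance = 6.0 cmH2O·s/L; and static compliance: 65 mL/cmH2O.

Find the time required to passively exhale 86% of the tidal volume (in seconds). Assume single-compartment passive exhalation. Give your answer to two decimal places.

0.77

τ = R × C = 6.0 × 65 mL/cmH2O = 6.0 × 0.065 L/cmH2O = 0.39 s.
Exhaled fraction f = 1 − e^(−t/τ) → t = −τ·ln(1 − f) = −0.39·ln(0.14) = 0.7668 s.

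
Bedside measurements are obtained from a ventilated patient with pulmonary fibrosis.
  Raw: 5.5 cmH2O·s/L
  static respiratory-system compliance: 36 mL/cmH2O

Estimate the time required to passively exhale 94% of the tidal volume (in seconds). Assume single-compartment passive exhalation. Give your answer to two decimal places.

0.56

τ = R × C = 5.5 × 36 mL/cmH2O = 5.5 × 0.036 L/cmH2O = 0.198 s.
Exhaled fraction f = 1 − e^(−t/τ) → t = −τ·ln(1 − f) = −0.198·ln(0.06) = 0.5571 s.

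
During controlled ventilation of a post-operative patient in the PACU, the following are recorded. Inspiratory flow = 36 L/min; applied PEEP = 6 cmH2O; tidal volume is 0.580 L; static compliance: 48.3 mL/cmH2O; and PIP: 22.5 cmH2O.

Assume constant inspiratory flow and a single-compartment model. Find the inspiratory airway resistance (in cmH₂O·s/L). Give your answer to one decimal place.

7.5

Flow: 36 L/min ÷ 60 = 0.6 L/s.
Equation of motion (constant flow): PIP = Vt/C + R·V̇ + PEEP.
R·V̇ = PIP − Vt/C − PEEP = 22.5 − 580/48.3 − 6 = 22.5 − 12.008 − 6 = 4.492 cmH2O.
R = 4.492 / 0.6 = 7.487 cmH2O·s/L.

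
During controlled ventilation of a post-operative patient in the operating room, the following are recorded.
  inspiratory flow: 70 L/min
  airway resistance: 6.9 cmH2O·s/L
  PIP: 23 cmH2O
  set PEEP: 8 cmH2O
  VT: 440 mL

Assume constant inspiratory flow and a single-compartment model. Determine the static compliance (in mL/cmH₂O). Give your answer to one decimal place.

Flow: 70 L/min ÷ 60 = 1.1667 L/s.
Equation of motion (constant flow): PIP = Vt/C + R·V̇ + PEEP.
Vt/C = PIP − R·V̇ − PEEP = 23 − 6.9×1.1667 − 8 = 23 − 8.05 − 8 = 6.95 cmH2O.
C = Vt / 6.95 = 440 / 6.95 = 63.309 mL/cmH2O.

63.3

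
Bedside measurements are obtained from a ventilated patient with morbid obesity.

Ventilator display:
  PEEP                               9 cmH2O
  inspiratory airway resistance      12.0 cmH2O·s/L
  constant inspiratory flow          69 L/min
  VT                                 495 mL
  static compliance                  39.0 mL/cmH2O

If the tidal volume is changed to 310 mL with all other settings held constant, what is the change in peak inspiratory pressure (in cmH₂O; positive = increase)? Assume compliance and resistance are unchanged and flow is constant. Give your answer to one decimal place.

-4.7

PIP = Vt/C + R·V̇ + PEEP (constant-flow equation of motion).
Only the elastic term changes: ΔPIP = ΔVt / C = (310 − 495) / 39.0 = -4.744 cmH2O.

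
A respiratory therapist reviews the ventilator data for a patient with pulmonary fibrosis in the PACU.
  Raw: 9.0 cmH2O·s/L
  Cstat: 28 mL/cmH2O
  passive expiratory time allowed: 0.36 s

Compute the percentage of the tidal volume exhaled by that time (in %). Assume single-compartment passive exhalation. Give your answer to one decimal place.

τ = R × C = 9.0 × 28 mL/cmH2O = 9.0 × 0.028 L/cmH2O = 0.252 s.
Passive exhalation: V(t)/V₀ = e^(−t/τ) = e^(−0.36/0.252) = 0.2397.
Fraction exhaled = 1 − 0.2397 = 0.7603 → 76.03%.

76.0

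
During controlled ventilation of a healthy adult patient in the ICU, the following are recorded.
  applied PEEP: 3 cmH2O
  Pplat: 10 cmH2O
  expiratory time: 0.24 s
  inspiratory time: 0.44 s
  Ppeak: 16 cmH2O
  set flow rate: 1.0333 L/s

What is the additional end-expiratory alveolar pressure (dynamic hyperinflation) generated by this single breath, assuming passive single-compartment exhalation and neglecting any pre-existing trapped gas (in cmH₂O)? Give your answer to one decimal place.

3.7

Vt = flow × Ti = 1.0333 L/s × 0.44 s × 1000 mL/L = 454.65 mL.
R = (PIP − Pplat)/V̇ = (16 − 10) / 1.0333 = 6.0/1.0333 = 5.807 cmH2O·s/L.
C = Vt/(Pplat − PEEP) = 454.65 / (10 − 3) = 454.65/7.0 = 64.95 mL/cmH2O.
τ = R × C = 5.807 × 0.06495 L/cmH2O = 0.3772 s.
Fraction remaining = e^(−Te/τ) = e^(−0.24/0.3772) = 0.5293; trapped volume = 454.65 × 0.5293 = 240.65 mL.
Additional alveolar pressure from trapping ≈ V_trapped / C = 240.65 / 64.95 = 3.705 cmH2O.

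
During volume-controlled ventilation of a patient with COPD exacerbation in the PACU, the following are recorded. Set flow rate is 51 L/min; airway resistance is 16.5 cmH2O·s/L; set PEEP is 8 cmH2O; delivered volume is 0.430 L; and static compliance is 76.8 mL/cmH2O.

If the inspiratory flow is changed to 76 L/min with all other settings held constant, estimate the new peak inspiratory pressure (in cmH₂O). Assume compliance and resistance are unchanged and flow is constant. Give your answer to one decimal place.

Flow: 51 L/min ÷ 60 = 0.85 L/s.
New flow: 76 L/min ÷ 60 = 1.2667 L/s.
PIP = Vt/C + R·V̇ + PEEP (constant-flow equation of motion).
Only the resistive term changes: ΔPIP = R × ΔV̇ = 16.5 × (1.2667 − 0.85) = 16.5 × 0.4167 = 6.876 cmH2O.
Original PIP = 430/76.8 + 16.5×0.85 + 8 = 27.624 cmH2O; new PIP = 27.624 + (6.876) = 34.5 cmH2O.

34.5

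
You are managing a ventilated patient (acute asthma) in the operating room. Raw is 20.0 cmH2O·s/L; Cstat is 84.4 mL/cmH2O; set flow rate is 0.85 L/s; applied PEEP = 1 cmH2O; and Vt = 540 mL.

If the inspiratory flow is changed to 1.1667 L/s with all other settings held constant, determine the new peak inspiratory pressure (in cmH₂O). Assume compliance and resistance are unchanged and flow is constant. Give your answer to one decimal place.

30.7

PIP = Vt/C + R·V̇ + PEEP (constant-flow equation of motion).
Only the resistive term changes: ΔPIP = R × ΔV̇ = 20.0 × (1.1667 − 0.85) = 20.0 × 0.3167 = 6.334 cmH2O.
Original PIP = 540/84.4 + 20.0×0.85 + 1 = 24.398 cmH2O; new PIP = 24.398 + (6.334) = 30.732 cmH2O.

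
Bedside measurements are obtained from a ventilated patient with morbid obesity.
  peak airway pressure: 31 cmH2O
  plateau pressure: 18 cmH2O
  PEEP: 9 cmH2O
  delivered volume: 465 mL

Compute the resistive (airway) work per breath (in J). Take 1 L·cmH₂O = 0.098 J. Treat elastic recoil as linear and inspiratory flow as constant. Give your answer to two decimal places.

0.59

With constant inspiratory flow the resistive pressure is constant at PIP − Pplat = 31 − 18 = 13.0 cmH2O, so resistive work = 13.0 × 0.465 = 6.045 L·cmH2O.
× 0.098 J/(L·cmH2O) → 0.5924 J.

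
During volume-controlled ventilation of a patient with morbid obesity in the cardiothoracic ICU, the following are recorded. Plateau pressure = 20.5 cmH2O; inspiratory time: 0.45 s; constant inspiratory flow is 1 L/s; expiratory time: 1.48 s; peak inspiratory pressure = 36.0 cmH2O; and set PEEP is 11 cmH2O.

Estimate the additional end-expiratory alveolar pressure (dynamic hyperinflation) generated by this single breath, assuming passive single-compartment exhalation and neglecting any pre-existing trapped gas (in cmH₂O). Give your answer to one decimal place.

Vt = flow × Ti = 1 L/s × 0.45 s × 1000 mL/L = 450.0 mL.
R = (PIP − Pplat)/V̇ = (36.0 − 20.5) / 1 = 15.5/1 = 15.5 cmH2O·s/L.
C = Vt/(Pplat − PEEP) = 450.0 / (20.5 − 11) = 450.0/9.5 = 47.368 mL/cmH2O.
τ = R × C = 15.5 × 0.04737 L/cmH2O = 0.7342 s.
Fraction remaining = e^(−Te/τ) = e^(−1.48/0.7342) = 0.1332; trapped volume = 450.0 × 0.1332 = 59.94 mL.
Additional alveolar pressure from trapping ≈ V_trapped / C = 59.94 / 47.368 = 1.265 cmH2O.

1.3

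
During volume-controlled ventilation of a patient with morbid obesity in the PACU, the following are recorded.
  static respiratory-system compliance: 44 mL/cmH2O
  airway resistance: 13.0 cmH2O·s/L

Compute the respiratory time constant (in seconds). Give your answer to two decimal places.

0.57

τ = R × C = 13.0 × 44 mL/cmH2O = 13.0 × 0.044 L/cmH2O = 0.572 s.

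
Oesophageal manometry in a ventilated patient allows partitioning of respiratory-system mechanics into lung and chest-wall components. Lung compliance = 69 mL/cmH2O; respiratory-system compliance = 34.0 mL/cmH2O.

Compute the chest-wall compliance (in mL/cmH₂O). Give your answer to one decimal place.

67.0

1/Ccw = 1/Crs − 1/CL.
1/Ccw = 1/34.0 − 1/69 = 0.01492.
Ccw = 67.024 mL/cmH2O.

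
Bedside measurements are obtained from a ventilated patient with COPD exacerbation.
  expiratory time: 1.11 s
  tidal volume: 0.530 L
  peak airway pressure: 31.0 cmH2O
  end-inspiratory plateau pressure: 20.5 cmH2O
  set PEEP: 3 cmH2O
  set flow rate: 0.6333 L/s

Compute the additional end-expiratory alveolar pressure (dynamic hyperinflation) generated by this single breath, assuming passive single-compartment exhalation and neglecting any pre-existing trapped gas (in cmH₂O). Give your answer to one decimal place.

R = (PIP − Pplat)/V̇ = (31.0 − 20.5) / 0.6333 = 10.5/0.6333 = 16.58 cmH2O·s/L.
C = Vt/(Pplat − PEEP) = 530.0 / (20.5 − 3) = 530.0/17.5 = 30.286 mL/cmH2O.
τ = R × C = 16.58 × 0.03029 L/cmH2O = 0.5022 s.
Fraction remaining = e^(−Te/τ) = e^(−1.11/0.5022) = 0.1097; trapped volume = 530.0 × 0.1097 = 58.141 mL.
Additional alveolar pressure from trapping ≈ V_trapped / C = 58.141 / 30.286 = 1.92 cmH2O.

1.9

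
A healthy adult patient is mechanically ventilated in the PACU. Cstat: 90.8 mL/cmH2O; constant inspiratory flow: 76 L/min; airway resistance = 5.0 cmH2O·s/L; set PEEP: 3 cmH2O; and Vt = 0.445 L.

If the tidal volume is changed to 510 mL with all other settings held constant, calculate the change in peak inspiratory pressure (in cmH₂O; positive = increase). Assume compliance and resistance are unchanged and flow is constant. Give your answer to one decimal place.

PIP = Vt/C + R·V̇ + PEEP (constant-flow equation of motion).
Only the elastic term changes: ΔPIP = ΔVt / C = (510 − 445) / 90.8 = 0.7159 cmH2O.

0.7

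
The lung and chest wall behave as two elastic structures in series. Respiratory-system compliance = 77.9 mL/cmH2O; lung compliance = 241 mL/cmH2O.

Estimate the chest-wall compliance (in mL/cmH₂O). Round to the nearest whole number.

115

1/Ccw = 1/Crs − 1/CL.
1/Ccw = 1/77.9 − 1/241 = 0.008688.
Ccw = 115.1 mL/cmH2O.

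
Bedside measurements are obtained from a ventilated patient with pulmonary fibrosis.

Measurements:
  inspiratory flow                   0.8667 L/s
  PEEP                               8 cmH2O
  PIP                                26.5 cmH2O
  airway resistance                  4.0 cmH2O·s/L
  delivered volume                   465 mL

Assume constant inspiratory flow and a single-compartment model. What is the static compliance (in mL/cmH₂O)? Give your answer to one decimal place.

30.9

Equation of motion (constant flow): PIP = Vt/C + R·V̇ + PEEP.
Vt/C = PIP − R·V̇ − PEEP = 26.5 − 4.0×0.8667 − 8 = 26.5 − 3.467 − 8 = 15.033 cmH2O.
C = Vt / 15.033 = 465 / 15.033 = 30.932 mL/cmH2O.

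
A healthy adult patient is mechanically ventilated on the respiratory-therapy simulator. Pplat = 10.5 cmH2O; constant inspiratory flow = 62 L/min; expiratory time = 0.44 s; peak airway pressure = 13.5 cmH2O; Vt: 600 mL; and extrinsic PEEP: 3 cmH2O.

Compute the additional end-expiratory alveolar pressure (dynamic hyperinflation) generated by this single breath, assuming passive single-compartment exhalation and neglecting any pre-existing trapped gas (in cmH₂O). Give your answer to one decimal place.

1.1

Flow: 62 L/min ÷ 60 = 1.0333 L/s.
R = (PIP − Pplat)/V̇ = (13.5 − 10.5) / 1.0333 = 3.0/1.0333 = 2.903 cmH2O·s/L.
C = Vt/(Pplat − PEEP) = 600.0 / (10.5 − 3) = 600.0/7.5 = 80.0 mL/cmH2O.
τ = R × C = 2.903 × 0.08 L/cmH2O = 0.2322 s.
Fraction remaining = e^(−Te/τ) = e^(−0.44/0.2322) = 0.1503; trapped volume = 600.0 × 0.1503 = 90.18 mL.
Additional alveolar pressure from trapping ≈ V_trapped / C = 90.18 / 80.0 = 1.127 cmH2O.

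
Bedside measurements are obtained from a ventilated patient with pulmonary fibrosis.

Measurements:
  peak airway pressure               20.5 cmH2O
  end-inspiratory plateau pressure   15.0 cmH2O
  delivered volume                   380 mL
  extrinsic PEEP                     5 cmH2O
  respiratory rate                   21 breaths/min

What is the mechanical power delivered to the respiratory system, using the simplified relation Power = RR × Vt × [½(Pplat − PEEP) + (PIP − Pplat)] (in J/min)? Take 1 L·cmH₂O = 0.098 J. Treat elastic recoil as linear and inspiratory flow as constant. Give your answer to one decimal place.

8.2

Per-breath work = Vt × [½(Pplat−PEEP) + (PIP−Pplat)] = 0.380 × [0.5×10.0 + 5.5] = 0.380 × 10.5 = 3.99 L·cmH2O.
Power = 21 × 3.99 = 83.79 L·cmH2O/min.
× 0.098 J/(L·cmH2O) → 8.211 J/min.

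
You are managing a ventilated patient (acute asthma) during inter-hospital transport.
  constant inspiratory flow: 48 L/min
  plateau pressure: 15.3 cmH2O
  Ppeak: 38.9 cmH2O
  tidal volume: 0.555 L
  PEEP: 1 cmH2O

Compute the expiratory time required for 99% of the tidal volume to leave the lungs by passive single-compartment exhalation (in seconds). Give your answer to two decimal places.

5.27

Flow: 48 L/min ÷ 60 = 0.8 L/s.
R = (PIP − Pplat)/V̇ = (38.9 − 15.3) / 0.8 = 23.6/0.8 = 29.5 cmH2O·s/L.
C = Vt/(Pplat − PEEP) = 555.0 / (15.3 − 1) = 555.0/14.3 = 38.811 mL/cmH2O.
τ = R × C = 29.5 × 0.03881 L/cmH2O = 1.145 s.
t = −τ·ln(1 − 0.99) = −1.145·ln(0.01) = 5.273 s.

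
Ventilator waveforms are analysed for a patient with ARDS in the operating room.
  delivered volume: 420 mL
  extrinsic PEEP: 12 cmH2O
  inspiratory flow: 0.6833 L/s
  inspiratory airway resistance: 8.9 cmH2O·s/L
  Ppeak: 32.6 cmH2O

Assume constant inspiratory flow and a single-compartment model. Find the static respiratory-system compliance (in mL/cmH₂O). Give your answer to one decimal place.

28.9

Equation of motion (constant flow): PIP = Vt/C + R·V̇ + PEEP.
Vt/C = PIP − R·V̇ − PEEP = 32.6 − 8.9×0.6833 − 12 = 32.6 − 6.081 − 12 = 14.519 cmH2O.
C = Vt / 14.519 = 420 / 14.519 = 28.928 mL/cmH2O.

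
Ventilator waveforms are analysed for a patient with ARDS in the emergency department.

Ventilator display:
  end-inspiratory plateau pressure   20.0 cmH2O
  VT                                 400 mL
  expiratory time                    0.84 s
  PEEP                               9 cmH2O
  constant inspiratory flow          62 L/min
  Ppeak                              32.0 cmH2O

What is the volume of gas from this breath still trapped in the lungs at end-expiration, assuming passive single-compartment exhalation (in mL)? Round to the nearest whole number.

55

Flow: 62 L/min ÷ 60 = 1.0333 L/s.
R = (PIP − Pplat)/V̇ = (32.0 − 20.0) / 1.0333 = 12.0/1.0333 = 11.613 cmH2O·s/L.
C = Vt/(Pplat − PEEP) = 400.0 / (20.0 − 9) = 400.0/11.0 = 36.364 mL/cmH2O.
τ = R × C = 11.613 × 0.03636 L/cmH2O = 0.4222 s.
Fraction remaining = e^(−Te/τ) = e^(−0.84/0.4222) = 0.1368.
Trapped volume = 400.0 × 0.1368 = 54.72 mL.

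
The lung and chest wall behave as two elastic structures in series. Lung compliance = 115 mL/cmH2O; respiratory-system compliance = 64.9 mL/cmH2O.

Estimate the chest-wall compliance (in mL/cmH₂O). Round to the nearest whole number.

1/Ccw = 1/Crs − 1/CL.
1/Ccw = 1/64.9 − 1/115 = 0.006713.
Ccw = 148.96 mL/cmH2O.

149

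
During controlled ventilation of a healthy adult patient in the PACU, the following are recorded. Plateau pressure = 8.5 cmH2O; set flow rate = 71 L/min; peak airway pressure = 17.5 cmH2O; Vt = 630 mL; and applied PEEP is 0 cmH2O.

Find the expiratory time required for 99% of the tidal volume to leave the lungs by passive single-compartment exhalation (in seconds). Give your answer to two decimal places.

2.60

Flow: 71 L/min ÷ 60 = 1.1833 L/s.
R = (PIP − Pplat)/V̇ = (17.5 − 8.5) / 1.1833 = 9.0/1.1833 = 7.606 cmH2O·s/L.
C = Vt/(Pplat − PEEP) = 630.0 / (8.5 − 0) = 630.0/8.5 = 74.118 mL/cmH2O.
τ = R × C = 7.606 × 0.07412 L/cmH2O = 0.5638 s.
t = −τ·ln(1 − 0.99) = −0.5638·ln(0.01) = 2.596 s.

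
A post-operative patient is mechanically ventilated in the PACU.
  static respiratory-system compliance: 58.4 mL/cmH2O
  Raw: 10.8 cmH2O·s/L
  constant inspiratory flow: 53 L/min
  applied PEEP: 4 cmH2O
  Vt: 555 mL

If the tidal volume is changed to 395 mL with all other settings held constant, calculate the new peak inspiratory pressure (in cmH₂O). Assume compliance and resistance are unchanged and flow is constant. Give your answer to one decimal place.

20.3

Flow: 53 L/min ÷ 60 = 0.8833 L/s.
PIP = Vt/C + R·V̇ + PEEP (constant-flow equation of motion).
Only the elastic term changes: ΔPIP = ΔVt / C = (395 − 555) / 58.4 = -2.74 cmH2O.
Original PIP = 555/58.4 + 10.8×0.8833 + 4 = 23.043 cmH2O; new PIP = 23.043 + (-2.74) = 20.303 cmH2O.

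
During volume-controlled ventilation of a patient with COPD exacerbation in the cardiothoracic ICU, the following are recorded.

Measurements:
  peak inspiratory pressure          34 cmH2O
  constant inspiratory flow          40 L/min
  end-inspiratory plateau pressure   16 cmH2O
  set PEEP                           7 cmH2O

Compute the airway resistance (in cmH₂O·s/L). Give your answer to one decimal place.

27.0

Flow: 40 L/min ÷ 60 = 0.6667 L/s.
Raw = (PIP − Pplat) / flow = (34 − 16) / 0.6667 = 18.0 / 0.6667 = 26.999 cmH2O·s/L.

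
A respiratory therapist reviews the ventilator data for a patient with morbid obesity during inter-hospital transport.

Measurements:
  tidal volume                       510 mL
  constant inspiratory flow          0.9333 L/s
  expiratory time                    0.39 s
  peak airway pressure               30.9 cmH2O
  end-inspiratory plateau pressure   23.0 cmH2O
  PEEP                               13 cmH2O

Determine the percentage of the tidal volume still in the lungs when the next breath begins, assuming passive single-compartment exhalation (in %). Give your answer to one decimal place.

R = (PIP − Pplat)/V̇ = (30.9 − 23.0) / 0.9333 = 7.9/0.9333 = 8.465 cmH2O·s/L.
C = Vt/(Pplat − PEEP) = 510.0 / (23.0 − 13) = 510.0/10.0 = 51.0 mL/cmH2O.
τ = R × C = 8.465 × 0.051 L/cmH2O = 0.4317 s.
Fraction remaining at end-expiration = e^(−Te/τ) = e^(−0.39/0.4317) = 0.4052 → 40.52%.

40.5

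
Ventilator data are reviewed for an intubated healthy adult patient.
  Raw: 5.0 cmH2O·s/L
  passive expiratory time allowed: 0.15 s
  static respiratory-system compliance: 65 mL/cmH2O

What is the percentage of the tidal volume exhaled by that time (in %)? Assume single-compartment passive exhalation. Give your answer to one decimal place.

37.0

τ = R × C = 5.0 × 65 mL/cmH2O = 5.0 × 0.065 L/cmH2O = 0.325 s.
Passive exhalation: V(t)/V₀ = e^(−t/τ) = e^(−0.15/0.325) = 0.6303.
Fraction exhaled = 1 − 0.6303 = 0.3697 → 36.97%.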